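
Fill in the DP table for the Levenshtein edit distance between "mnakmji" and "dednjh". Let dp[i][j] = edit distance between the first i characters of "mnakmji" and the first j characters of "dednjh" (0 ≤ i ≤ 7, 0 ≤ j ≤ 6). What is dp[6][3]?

   ''  d  e  d  n  j  h
''  0  1  2  3  4  5  6
 m  1  1  2  3  4  5  6
 n  2  2  2  3  3  4  5
 a  3  3  3  3  4  4  5
 k  4  4  4  4  4  5  5
 m  5  5  5  5  5  5  6
 j  6  6  6  6  6  5  6
 i  7  7  7  7  7  6  6

6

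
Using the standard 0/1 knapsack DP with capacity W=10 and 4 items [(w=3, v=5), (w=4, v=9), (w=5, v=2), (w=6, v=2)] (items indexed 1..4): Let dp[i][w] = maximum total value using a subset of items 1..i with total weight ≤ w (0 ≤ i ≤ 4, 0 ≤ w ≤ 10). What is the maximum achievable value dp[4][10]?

i\w   0   1   2   3   4   5   6   7   8   9  10
  0   0   0   0   0   0   0   0   0   0   0   0
  1   0   0   0   5   5   5   5   5   5   5   5
  2   0   0   0   5   9   9   9  14  14  14  14
  3   0   0   0   5   9   9   9  14  14  14  14
  4   0   0   0   5   9   9   9  14  14  14  14

14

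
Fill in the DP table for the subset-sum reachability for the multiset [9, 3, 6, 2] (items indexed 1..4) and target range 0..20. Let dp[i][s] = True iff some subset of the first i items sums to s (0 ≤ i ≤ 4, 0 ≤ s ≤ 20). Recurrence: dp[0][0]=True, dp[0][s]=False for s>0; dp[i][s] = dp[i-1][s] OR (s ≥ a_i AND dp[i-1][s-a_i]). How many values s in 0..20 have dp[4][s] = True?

14

i\s   0   1   2   3   4   5   6   7   8   9  10  11  12  13  14  15  16  17  18  19  20
  0   T   F   F   F   F   F   F   F   F   F   F   F   F   F   F   F   F   F   F   F   F
  1   T   F   F   F   F   F   F   F   F   T   F   F   F   F   F   F   F   F   F   F   F
  2   T   F   F   T   F   F   F   F   F   T   F   F   T   F   F   F   F   F   F   F   F
  3   T   F   F   T   F   F   T   F   F   T   F   F   T   F   F   T   F   F   T   F   F
  4   T   F   T   T   F   T   T   F   T   T   F   T   T   F   T   T   F   T   T   F   T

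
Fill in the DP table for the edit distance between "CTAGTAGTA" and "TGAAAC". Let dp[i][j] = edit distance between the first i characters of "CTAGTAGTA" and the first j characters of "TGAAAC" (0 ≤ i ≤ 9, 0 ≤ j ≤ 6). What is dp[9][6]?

   ''  T  G  A  A  A  C
''  0  1  2  3  4  5  6
 C  1  1  2  3  4  5  5
 T  2  1  2  3  4  5  6
 A  3  2  2  2  3  4  5
 G  4  3  2  3  3  4  5
 T  5  4  3  3  4  4  5
 A  6  5  4  3  3  4  5
 G  7  6  5  4  4  4  5
 T  8  7  6  5  5  5  5
 A  9  8  7  6  5  5  6

6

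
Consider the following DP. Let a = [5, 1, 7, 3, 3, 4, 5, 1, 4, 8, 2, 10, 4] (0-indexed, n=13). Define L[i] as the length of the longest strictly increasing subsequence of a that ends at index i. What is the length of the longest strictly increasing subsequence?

   i    0    1    2    3    4    5    6    7    8    9   10   11   12
a[i]    5    1    7    3    3    4    5    1    4    8    2   10    4
L[i]    1    1    2    2    2    3    4    1    3    5    2    6    3

6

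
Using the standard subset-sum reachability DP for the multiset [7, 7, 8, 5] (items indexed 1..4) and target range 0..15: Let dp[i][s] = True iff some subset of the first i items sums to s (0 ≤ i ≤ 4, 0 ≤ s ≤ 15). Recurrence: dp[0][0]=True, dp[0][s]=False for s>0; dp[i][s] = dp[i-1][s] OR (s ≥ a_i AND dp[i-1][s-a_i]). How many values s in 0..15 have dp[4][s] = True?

8

i\s   0   1   2   3   4   5   6   7   8   9  10  11  12  13  14  15
  0   T   F   F   F   F   F   F   F   F   F   F   F   F   F   F   F
  1   T   F   F   F   F   F   F   T   F   F   F   F   F   F   F   F
  2   T   F   F   F   F   F   F   T   F   F   F   F   F   F   T   F
  3   T   F   F   F   F   F   F   T   T   F   F   F   F   F   T   T
  4   T   F   F   F   F   T   F   T   T   F   F   F   T   T   T   T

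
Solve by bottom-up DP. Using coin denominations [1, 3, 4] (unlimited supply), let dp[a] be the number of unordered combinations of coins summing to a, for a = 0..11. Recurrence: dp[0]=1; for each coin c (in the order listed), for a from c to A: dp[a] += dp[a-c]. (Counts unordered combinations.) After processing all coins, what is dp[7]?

5

after  coin     0     1     2     3     4     5     6     7     8     9    10    11
          1     1     1     1     1     1     1     1     1     1     1     1     1
          3     1     1     1     2     2     2     3     3     3     4     4     4
          4     1     1     1     2     3     3     4     5     6     7     8     9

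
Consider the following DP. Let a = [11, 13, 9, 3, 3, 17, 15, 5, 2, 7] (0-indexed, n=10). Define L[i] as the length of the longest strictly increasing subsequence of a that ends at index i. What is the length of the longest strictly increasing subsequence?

   i    0    1    2    3    4    5    6    7    8    9
a[i]   11   13    9    3    3   17   15    5    2    7
L[i]    1    2    1    1    1    3    3    2    1    3

3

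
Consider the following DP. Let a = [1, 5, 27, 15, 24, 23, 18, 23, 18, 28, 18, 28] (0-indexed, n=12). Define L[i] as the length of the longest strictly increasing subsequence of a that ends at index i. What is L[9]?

   i    0    1    2    3    4    5    6    7    8    9   10   11
a[i]    1    5   27   15   24   23   18   23   18   28   18   28
L[i]    1    2    3    3    4    4    4    5    4    6    4    6

6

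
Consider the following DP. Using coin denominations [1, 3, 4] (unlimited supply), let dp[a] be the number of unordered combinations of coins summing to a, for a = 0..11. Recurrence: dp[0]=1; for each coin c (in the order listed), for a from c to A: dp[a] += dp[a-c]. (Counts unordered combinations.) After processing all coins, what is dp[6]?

after  coin     0     1     2     3     4     5     6     7     8     9    10    11
          1     1     1     1     1     1     1     1     1     1     1     1     1
          3     1     1     1     2     2     2     3     3     3     4     4     4
          4     1     1     1     2     3     3     4     5     6     7     8     9

4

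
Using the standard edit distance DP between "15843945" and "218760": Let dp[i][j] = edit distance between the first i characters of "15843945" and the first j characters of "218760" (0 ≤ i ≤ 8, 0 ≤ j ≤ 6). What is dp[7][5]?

   ''  2  1  8  7  6  0
''  0  1  2  3  4  5  6
 1  1  1  1  2  3  4  5
 5  2  2  2  2  3  4  5
 8  3  3  3  2  3  4  5
 4  4  4  4  3  3  4  5
 3  5  5  5  4  4  4  5
 9  6  6  6  5  5  5  5
 4  7  7  7  6  6  6  6
 5  8  8  8  7  7  7  7

6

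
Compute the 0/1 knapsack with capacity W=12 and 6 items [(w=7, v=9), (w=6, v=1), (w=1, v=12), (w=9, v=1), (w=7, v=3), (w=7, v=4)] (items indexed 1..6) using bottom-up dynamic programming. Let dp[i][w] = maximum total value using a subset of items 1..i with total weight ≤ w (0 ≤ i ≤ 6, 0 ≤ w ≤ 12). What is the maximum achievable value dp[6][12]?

i\w   0   1   2   3   4   5   6   7   8   9  10  11  12
  0   0   0   0   0   0   0   0   0   0   0   0   0   0
  1   0   0   0   0   0   0   0   9   9   9   9   9   9
  2   0   0   0   0   0   0   1   9   9   9   9   9   9
  3   0  12  12  12  12  12  12  13  21  21  21  21  21
  4   0  12  12  12  12  12  12  13  21  21  21  21  21
  5   0  12  12  12  12  12  12  13  21  21  21  21  21
  6   0  12  12  12  12  12  12  13  21  21  21  21  21

21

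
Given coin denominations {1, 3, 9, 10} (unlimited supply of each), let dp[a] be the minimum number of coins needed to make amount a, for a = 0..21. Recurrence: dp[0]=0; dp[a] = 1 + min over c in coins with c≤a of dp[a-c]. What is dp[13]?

 a  0  1  2  3  4  5  6  7  8  9 10 11 12 13 14 15 16 17 18 19 20 21
dp  0  1  2  1  2  3  2  3  4  1  1  2  2  2  3  3  3  4  2  2  2  3

2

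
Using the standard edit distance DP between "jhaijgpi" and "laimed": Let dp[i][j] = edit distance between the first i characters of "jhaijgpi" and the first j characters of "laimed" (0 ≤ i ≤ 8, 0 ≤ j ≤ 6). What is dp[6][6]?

   ''  l  a  i  m  e  d
''  0  1  2  3  4  5  6
 j  1  1  2  3  4  5  6
 h  2  2  2  3  4  5  6
 a  3  3  2  3  4  5  6
 i  4  4  3  2  3  4  5
 j  5  5  4  3  3  4  5
 g  6  6  5  4  4  4  5
 p  7  7  6  5  5  5  5
 i  8  8  7  6  6  6  6

5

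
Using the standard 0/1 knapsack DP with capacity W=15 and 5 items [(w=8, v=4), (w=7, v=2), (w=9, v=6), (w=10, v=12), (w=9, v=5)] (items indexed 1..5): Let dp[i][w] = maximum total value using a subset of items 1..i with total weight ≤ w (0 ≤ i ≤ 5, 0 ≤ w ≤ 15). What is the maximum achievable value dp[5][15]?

12

i\w   0   1   2   3   4   5   6   7   8   9  10  11  12  13  14  15
  0   0   0   0   0   0   0   0   0   0   0   0   0   0   0   0   0
  1   0   0   0   0   0   0   0   0   4   4   4   4   4   4   4   4
  2   0   0   0   0   0   0   0   2   4   4   4   4   4   4   4   6
  3   0   0   0   0   0   0   0   2   4   6   6   6   6   6   6   6
  4   0   0   0   0   0   0   0   2   4   6  12  12  12  12  12  12
  5   0   0   0   0   0   0   0   2   4   6  12  12  12  12  12  12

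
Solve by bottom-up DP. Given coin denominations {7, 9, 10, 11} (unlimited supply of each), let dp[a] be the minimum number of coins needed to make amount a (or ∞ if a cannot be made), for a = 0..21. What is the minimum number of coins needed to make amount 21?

 a  0  1  2  3  4  5  6  7  8  9 10 11 12 13 14 15 16 17 18 19 20 21
dp  0  -  -  -  -  -  -  1  -  1  1  1  -  -  2  -  2  2  2  2  2  2
(- denotes ∞ / unreachable)

2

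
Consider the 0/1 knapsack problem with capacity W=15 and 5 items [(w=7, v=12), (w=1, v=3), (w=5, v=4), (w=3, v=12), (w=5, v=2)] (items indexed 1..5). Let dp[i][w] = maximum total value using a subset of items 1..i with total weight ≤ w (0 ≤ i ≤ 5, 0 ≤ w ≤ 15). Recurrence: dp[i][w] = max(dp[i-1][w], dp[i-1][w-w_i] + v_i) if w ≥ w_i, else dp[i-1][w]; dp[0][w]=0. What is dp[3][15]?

i\w   0   1   2   3   4   5   6   7   8   9  10  11  12  13  14  15
  0   0   0   0   0   0   0   0   0   0   0   0   0   0   0   0   0
  1   0   0   0   0   0   0   0  12  12  12  12  12  12  12  12  12
  2   0   3   3   3   3   3   3  12  15  15  15  15  15  15  15  15
  3   0   3   3   3   3   4   7  12  15  15  15  15  16  19  19  19
  4   0   3   3  12  15  15  15  15  16  19  24  27  27  27  27  28
  5   0   3   3  12  15  15  15  15  16  19  24  27  27  27  27  28

19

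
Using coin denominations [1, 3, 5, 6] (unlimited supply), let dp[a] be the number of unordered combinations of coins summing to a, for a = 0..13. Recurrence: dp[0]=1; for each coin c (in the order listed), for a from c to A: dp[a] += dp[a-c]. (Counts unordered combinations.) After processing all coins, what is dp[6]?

after  coin     0     1     2     3     4     5     6     7     8     9    10    11    12    13
          1     1     1     1     1     1     1     1     1     1     1     1     1     1     1
          3     1     1     1     2     2     2     3     3     3     4     4     4     5     5
          5     1     1     1     2     2     3     4     4     5     6     7     8     9    10
          6     1     1     1     2     2     3     5     5     6     8     9    11    14    15

5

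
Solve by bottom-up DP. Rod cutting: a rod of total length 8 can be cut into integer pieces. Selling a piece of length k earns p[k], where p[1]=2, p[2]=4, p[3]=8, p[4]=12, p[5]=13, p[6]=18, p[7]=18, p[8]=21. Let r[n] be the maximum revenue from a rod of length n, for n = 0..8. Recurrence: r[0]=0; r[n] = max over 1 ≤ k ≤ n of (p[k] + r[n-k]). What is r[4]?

   n    0    1    2    3    4    5    6    7    8
r[n]    0    2    4    8   12   14   18   20   24

12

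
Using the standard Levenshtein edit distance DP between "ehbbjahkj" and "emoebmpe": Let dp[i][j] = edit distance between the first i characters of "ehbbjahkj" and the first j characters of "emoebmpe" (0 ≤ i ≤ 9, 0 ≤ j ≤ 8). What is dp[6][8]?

6

   ''  e  m  o  e  b  m  p  e
''  0  1  2  3  4  5  6  7  8
 e  1  0  1  2  3  4  5  6  7
 h  2  1  1  2  3  4  5  6  7
 b  3  2  2  2  3  3  4  5  6
 b  4  3  3  3  3  3  4  5  6
 j  5  4  4  4  4  4  4  5  6
 a  6  5  5  5  5  5  5  5  6
 h  7  6  6  6  6  6  6  6  6
 k  8  7  7  7  7  7  7  7  7
 j  9  8  8  8  8  8  8  8  8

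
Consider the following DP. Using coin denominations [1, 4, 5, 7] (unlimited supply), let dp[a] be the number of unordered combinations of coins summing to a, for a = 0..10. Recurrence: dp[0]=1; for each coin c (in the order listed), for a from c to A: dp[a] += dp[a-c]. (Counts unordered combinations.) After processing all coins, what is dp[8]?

5

after  coin     0     1     2     3     4     5     6     7     8     9    10
          1     1     1     1     1     1     1     1     1     1     1     1
          4     1     1     1     1     2     2     2     2     3     3     3
          5     1     1     1     1     2     3     3     3     4     5     6
          7     1     1     1     1     2     3     3     4     5     6     7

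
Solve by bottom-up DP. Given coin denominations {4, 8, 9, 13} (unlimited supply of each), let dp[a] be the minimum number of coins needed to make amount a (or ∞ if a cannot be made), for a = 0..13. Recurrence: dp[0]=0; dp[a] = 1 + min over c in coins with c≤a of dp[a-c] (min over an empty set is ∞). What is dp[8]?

 a  0  1  2  3  4  5  6  7  8  9 10 11 12 13
dp  0  -  -  -  1  -  -  -  1  1  -  -  2  1
(- denotes ∞ / unreachable)

1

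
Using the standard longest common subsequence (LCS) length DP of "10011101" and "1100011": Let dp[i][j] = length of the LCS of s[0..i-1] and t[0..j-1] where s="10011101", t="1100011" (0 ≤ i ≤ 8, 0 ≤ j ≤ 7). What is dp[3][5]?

3

   ''  1  1  0  0  0  1  1
''  0  0  0  0  0  0  0  0
 1  0  1  1  1  1  1  1  1
 0  0  1  1  2  2  2  2  2
 0  0  1  1  2  3  3  3  3
 1  0  1  2  2  3  3  4  4
 1  0  1  2  2  3  3  4  5
 1  0  1  2  2  3  3  4  5
 0  0  1  2  3  3  4  4  5
 1  0  1  2  3  3  4  5  5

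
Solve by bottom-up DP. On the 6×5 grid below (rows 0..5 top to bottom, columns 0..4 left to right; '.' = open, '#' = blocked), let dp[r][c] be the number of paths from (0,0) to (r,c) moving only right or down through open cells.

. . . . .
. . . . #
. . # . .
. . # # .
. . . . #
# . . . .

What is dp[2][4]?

r\c   0   1   2   3   4
  0   1   1   1   1   1
  1   1   2   3   4   0
  2   1   3   0   4   4
  3   1   4   0   0   4
  4   1   5   5   5   0
  5   0   5  10  15  15

4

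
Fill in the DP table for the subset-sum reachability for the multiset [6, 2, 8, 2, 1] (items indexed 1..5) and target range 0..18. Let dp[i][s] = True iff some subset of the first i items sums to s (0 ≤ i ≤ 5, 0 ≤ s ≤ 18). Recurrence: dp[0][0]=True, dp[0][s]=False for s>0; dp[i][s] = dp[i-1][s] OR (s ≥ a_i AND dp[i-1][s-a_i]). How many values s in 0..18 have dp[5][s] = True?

19

i\s   0   1   2   3   4   5   6   7   8   9  10  11  12  13  14  15  16  17  18
  0   T   F   F   F   F   F   F   F   F   F   F   F   F   F   F   F   F   F   F
  1   T   F   F   F   F   F   T   F   F   F   F   F   F   F   F   F   F   F   F
  2   T   F   T   F   F   F   T   F   T   F   F   F   F   F   F   F   F   F   F
  3   T   F   T   F   F   F   T   F   T   F   T   F   F   F   T   F   T   F   F
  4   T   F   T   F   T   F   T   F   T   F   T   F   T   F   T   F   T   F   T
  5   T   T   T   T   T   T   T   T   T   T   T   T   T   T   T   T   T   T   T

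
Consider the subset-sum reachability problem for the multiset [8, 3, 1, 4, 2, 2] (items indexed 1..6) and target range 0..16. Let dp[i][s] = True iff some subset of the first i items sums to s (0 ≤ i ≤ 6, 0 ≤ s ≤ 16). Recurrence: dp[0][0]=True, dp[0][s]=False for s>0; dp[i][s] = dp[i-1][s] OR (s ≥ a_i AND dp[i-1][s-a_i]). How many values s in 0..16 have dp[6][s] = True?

i\s   0   1   2   3   4   5   6   7   8   9  10  11  12  13  14  15  16
  0   T   F   F   F   F   F   F   F   F   F   F   F   F   F   F   F   F
  1   T   F   F   F   F   F   F   F   T   F   F   F   F   F   F   F   F
  2   T   F   F   T   F   F   F   F   T   F   F   T   F   F   F   F   F
  3   T   T   F   T   T   F   F   F   T   T   F   T   T   F   F   F   F
  4   T   T   F   T   T   T   F   T   T   T   F   T   T   T   F   T   T
  5   T   T   T   T   T   T   T   T   T   T   T   T   T   T   T   T   T
  6   T   T   T   T   T   T   T   T   T   T   T   T   T   T   T   T   T

17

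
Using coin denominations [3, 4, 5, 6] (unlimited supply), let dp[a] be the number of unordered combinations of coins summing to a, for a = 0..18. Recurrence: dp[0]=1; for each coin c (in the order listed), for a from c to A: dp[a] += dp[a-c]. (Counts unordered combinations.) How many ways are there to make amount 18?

10

after  coin     0     1     2     3     4     5     6     7     8     9    10    11    12    13    14    15    16    17    18
          3     1     0     0     1     0     0     1     0     0     1     0     0     1     0     0     1     0     0     1
          4     1     0     0     1     1     0     1     1     1     1     1     1     2     1     1     2     2     1     2
          5     1     0     0     1     1     1     1     1     2     2     2     2     3     3     3     4     4     4     5
          6     1     0     0     1     1     1     2     1     2     3     3     3     5     4     5     7     7     7    10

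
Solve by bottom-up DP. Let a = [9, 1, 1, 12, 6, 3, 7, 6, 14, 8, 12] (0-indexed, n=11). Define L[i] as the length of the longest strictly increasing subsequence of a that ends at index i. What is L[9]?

4

   i    0    1    2    3    4    5    6    7    8    9   10
a[i]    9    1    1   12    6    3    7    6   14    8   12
L[i]    1    1    1    2    2    2    3    3    4    4    5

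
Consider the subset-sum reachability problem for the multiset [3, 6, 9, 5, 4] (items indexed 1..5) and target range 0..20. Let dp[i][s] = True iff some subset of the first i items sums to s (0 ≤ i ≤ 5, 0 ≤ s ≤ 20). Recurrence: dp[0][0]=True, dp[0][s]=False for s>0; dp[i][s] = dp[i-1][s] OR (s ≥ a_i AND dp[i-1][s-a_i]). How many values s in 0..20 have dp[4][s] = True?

13

i\s   0   1   2   3   4   5   6   7   8   9  10  11  12  13  14  15  16  17  18  19  20
  0   T   F   F   F   F   F   F   F   F   F   F   F   F   F   F   F   F   F   F   F   F
  1   T   F   F   T   F   F   F   F   F   F   F   F   F   F   F   F   F   F   F   F   F
  2   T   F   F   T   F   F   T   F   F   T   F   F   F   F   F   F   F   F   F   F   F
  3   T   F   F   T   F   F   T   F   F   T   F   F   T   F   F   T   F   F   T   F   F
  4   T   F   F   T   F   T   T   F   T   T   F   T   T   F   T   T   F   T   T   F   T
  5   T   F   F   T   T   T   T   T   T   T   T   T   T   T   T   T   T   T   T   T   T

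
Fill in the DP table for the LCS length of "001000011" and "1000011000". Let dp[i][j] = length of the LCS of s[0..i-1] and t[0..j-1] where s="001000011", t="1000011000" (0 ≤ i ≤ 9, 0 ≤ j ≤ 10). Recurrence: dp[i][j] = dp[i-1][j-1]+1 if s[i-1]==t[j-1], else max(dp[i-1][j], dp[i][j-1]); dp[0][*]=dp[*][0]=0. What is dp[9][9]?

   ''  1  0  0  0  0  1  1  0  0  0
''  0  0  0  0  0  0  0  0  0  0  0
 0  0  0  1  1  1  1  1  1  1  1  1
 0  0  0  1  2  2  2  2  2  2  2  2
 1  0  1  1  2  2  2  3  3  3  3  3
 0  0  1  2  2  3  3  3  3  4  4  4
 0  0  1  2  3  3  4  4  4  4  5  5
 0  0  1  2  3  4  4  4  4  5  5  6
 0  0  1  2  3  4  5  5  5  5  6  6
 1  0  1  2  3  4  5  6  6  6  6  6
 1  0  1  2  3  4  5  6  7  7  7  7

7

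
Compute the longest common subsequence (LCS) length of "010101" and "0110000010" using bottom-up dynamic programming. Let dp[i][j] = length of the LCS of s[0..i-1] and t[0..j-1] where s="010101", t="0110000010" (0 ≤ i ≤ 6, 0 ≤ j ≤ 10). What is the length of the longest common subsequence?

   ''  0  1  1  0  0  0  0  0  1  0
''  0  0  0  0  0  0  0  0  0  0  0
 0  0  1  1  1  1  1  1  1  1  1  1
 1  0  1  2  2  2  2  2  2  2  2  2
 0  0  1  2  2  3  3  3  3  3  3  3
 1  0  1  2  3  3  3  3  3  3  4  4
 0  0  1  2  3  4  4  4  4  4  4  5
 1  0  1  2  3  4  4  4  4  4  5  5

5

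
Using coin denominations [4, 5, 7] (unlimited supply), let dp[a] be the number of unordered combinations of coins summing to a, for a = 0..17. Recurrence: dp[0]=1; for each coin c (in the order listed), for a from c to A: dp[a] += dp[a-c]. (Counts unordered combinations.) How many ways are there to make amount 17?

after  coin     0     1     2     3     4     5     6     7     8     9    10    11    12    13    14    15    16    17
          4     1     0     0     0     1     0     0     0     1     0     0     0     1     0     0     0     1     0
          5     1     0     0     0     1     1     0     0     1     1     1     0     1     1     1     1     1     1
          7     1     0     0     0     1     1     0     1     1     1     1     1     2     1     2     2     2     2

2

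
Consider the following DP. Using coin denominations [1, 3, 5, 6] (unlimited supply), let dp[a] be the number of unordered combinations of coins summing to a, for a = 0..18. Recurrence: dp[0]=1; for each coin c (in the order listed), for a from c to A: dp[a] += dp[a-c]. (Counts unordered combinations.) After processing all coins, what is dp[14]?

after  coin     0     1     2     3     4     5     6     7     8     9    10    11    12    13    14    15    16    17    18
          1     1     1     1     1     1     1     1     1     1     1     1     1     1     1     1     1     1     1     1
          3     1     1     1     2     2     2     3     3     3     4     4     4     5     5     5     6     6     6     7
          5     1     1     1     2     2     3     4     4     5     6     7     8     9    10    11    13    14    15    17
          6     1     1     1     2     2     3     5     5     6     8     9    11    14    15    17    21    23    26    31

17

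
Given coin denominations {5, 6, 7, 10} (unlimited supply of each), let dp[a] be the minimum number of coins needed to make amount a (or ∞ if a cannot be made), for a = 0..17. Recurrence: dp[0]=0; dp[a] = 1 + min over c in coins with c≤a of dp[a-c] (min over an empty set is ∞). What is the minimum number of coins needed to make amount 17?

 a  0  1  2  3  4  5  6  7  8  9 10 11 12 13 14 15 16 17
dp  0  -  -  -  -  1  1  1  -  -  1  2  2  2  2  2  2  2
(- denotes ∞ / unreachable)

2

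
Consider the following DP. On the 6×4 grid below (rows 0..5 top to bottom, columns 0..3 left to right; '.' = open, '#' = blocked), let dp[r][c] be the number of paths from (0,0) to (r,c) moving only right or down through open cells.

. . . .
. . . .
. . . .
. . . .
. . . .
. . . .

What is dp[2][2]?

6

r\c   0   1   2   3
  0   1   1   1   1
  1   1   2   3   4
  2   1   3   6  10
  3   1   4  10  20
  4   1   5  15  35
  5   1   6  21  56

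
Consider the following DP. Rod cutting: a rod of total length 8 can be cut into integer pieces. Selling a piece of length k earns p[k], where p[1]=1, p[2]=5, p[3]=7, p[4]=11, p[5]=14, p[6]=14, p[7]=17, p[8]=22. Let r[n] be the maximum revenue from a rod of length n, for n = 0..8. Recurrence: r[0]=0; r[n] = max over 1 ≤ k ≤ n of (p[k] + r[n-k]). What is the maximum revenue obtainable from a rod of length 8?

22

   n    0    1    2    3    4    5    6    7    8
r[n]    0    1    5    7   11   14   16   19   22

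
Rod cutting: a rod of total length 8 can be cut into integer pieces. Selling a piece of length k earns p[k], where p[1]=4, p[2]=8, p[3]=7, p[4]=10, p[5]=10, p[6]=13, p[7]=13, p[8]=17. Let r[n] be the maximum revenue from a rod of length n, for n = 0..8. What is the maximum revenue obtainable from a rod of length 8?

   n    0    1    2    3    4    5    6    7    8
r[n]    0    4    8   12   16   20   24   28   32

32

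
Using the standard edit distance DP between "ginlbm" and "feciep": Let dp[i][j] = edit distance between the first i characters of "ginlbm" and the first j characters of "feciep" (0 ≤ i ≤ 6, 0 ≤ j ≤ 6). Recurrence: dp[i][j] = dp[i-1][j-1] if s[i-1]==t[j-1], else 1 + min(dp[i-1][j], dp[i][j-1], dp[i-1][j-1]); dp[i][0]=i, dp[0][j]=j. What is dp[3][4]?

4

   ''  f  e  c  i  e  p
''  0  1  2  3  4  5  6
 g  1  1  2  3  4  5  6
 i  2  2  2  3  3  4  5
 n  3  3  3  3  4  4  5
 l  4  4  4  4  4  5  5
 b  5  5  5  5  5  5  6
 m  6  6  6  6  6  6  6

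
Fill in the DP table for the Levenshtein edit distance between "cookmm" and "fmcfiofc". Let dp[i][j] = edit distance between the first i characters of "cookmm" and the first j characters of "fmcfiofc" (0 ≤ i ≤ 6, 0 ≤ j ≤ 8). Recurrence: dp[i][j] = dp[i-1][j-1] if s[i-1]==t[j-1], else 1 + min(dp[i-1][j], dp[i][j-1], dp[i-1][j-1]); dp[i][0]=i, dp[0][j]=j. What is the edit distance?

   ''  f  m  c  f  i  o  f  c
''  0  1  2  3  4  5  6  7  8
 c  1  1  2  2  3  4  5  6  7
 o  2  2  2  3  3  4  4  5  6
 o  3  3  3  3  4  4  4  5  6
 k  4  4  4  4  4  5  5  5  6
 m  5  5  4  5  5  5  6  6  6
 m  6  6  5  5  6  6  6  7  7

7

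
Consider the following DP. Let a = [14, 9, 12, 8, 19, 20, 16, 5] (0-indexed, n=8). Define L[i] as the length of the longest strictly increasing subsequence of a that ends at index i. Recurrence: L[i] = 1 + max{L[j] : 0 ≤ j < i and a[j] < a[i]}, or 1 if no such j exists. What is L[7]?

   i    0    1    2    3    4    5    6    7
a[i]   14    9   12    8   19   20   16    5
L[i]    1    1    2    1    3    4    3    1

1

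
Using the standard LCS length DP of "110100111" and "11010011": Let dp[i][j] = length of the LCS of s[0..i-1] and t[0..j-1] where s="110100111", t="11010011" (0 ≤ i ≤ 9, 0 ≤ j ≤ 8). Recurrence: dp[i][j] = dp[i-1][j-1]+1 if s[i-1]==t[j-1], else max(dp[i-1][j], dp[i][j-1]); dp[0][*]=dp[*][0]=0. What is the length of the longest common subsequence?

   ''  1  1  0  1  0  0  1  1
''  0  0  0  0  0  0  0  0  0
 1  0  1  1  1  1  1  1  1  1
 1  0  1  2  2  2  2  2  2  2
 0  0  1  2  3  3  3  3  3  3
 1  0  1  2  3  4  4  4  4  4
 0  0  1  2  3  4  5  5  5  5
 0  0  1  2  3  4  5  6  6  6
 1  0  1  2  3  4  5  6  7  7
 1  0  1  2  3  4  5  6  7  8
 1  0  1  2  3  4  5  6  7  8

8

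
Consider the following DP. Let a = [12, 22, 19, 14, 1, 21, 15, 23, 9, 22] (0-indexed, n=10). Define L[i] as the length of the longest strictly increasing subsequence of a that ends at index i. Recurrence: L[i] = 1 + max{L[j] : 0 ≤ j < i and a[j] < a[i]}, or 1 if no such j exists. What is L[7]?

4

   i    0    1    2    3    4    5    6    7    8    9
a[i]   12   22   19   14    1   21   15   23    9   22
L[i]    1    2    2    2    1    3    3    4    2    4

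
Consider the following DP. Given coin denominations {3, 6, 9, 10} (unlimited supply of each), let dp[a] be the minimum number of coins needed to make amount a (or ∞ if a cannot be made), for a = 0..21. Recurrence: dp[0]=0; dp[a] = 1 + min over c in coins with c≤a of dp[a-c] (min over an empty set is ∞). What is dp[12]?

2

 a  0  1  2  3  4  5  6  7  8  9 10 11 12 13 14 15 16 17 18 19 20 21
dp  0  -  -  1  -  -  1  -  -  1  1  -  2  2  -  2  2  -  2  2  2  3
(- denotes ∞ / unreachable)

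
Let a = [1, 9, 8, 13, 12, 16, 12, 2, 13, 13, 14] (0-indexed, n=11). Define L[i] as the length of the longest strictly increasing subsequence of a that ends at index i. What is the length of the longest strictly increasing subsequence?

5

   i    0    1    2    3    4    5    6    7    8    9   10
a[i]    1    9    8   13   12   16   12    2   13   13   14
L[i]    1    2    2    3    3    4    3    2    4    4    5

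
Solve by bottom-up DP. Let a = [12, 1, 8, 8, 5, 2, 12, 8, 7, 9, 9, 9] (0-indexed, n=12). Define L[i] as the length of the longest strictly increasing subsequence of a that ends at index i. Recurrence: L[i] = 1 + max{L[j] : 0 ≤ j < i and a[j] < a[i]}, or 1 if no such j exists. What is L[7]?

   i    0    1    2    3    4    5    6    7    8    9   10   11
a[i]   12    1    8    8    5    2   12    8    7    9    9    9
L[i]    1    1    2    2    2    2    3    3    3    4    4    4

3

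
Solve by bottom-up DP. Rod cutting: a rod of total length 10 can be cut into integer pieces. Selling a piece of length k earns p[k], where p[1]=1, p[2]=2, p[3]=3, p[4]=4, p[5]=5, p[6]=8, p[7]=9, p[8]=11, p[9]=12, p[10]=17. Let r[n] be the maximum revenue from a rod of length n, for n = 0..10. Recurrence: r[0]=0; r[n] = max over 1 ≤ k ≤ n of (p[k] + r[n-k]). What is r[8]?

11

   n    0    1    2    3    4    5    6    7    8    9   10
r[n]    0    1    2    3    4    5    8    9   11   12   17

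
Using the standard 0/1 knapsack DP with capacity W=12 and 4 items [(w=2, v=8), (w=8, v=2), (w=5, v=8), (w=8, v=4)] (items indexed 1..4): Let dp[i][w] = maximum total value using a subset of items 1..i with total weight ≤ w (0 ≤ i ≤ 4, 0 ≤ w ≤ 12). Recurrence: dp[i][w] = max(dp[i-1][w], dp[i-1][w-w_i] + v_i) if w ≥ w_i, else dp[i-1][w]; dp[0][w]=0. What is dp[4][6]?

8

i\w   0   1   2   3   4   5   6   7   8   9  10  11  12
  0   0   0   0   0   0   0   0   0   0   0   0   0   0
  1   0   0   8   8   8   8   8   8   8   8   8   8   8
  2   0   0   8   8   8   8   8   8   8   8  10  10  10
  3   0   0   8   8   8   8   8  16  16  16  16  16  16
  4   0   0   8   8   8   8   8  16  16  16  16  16  16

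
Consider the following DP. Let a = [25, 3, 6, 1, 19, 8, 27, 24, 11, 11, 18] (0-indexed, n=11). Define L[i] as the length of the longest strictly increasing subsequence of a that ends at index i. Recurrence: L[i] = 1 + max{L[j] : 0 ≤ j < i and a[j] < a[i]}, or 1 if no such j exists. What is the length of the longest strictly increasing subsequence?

5

   i    0    1    2    3    4    5    6    7    8    9   10
a[i]   25    3    6    1   19    8   27   24   11   11   18
L[i]    1    1    2    1    3    3    4    4    4    4    5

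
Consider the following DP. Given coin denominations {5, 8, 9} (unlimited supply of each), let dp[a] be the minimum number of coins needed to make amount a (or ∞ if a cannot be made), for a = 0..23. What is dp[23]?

3

 a  0  1  2  3  4  5  6  7  8  9 10 11 12 13 14 15 16 17 18 19 20 21 22 23
dp  0  -  -  -  -  1  -  -  1  1  2  -  -  2  2  3  2  2  2  3  4  3  3  3
(- denotes ∞ / unreachable)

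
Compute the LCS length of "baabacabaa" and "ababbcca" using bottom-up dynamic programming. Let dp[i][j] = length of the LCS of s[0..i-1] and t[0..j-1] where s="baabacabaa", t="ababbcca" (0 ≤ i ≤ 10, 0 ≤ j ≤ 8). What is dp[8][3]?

   ''  a  b  a  b  b  c  c  a
''  0  0  0  0  0  0  0  0  0
 b  0  0  1  1  1  1  1  1  1
 a  0  1  1  2  2  2  2  2  2
 a  0  1  1  2  2  2  2  2  3
 b  0  1  2  2  3  3  3  3  3
 a  0  1  2  3  3  3  3  3  4
 c  0  1  2  3  3  3  4  4  4
 a  0  1  2  3  3  3  4  4  5
 b  0  1  2  3  4  4  4  4  5
 a  0  1  2  3  4  4  4  4  5
 a  0  1  2  3  4  4  4  4  5

3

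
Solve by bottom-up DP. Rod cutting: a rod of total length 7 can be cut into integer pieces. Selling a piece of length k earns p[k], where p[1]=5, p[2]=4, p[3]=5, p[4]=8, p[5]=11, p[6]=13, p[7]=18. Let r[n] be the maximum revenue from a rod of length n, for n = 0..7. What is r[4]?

20

   n    0    1    2    3    4    5    6    7
r[n]    0    5   10   15   20   25   30   35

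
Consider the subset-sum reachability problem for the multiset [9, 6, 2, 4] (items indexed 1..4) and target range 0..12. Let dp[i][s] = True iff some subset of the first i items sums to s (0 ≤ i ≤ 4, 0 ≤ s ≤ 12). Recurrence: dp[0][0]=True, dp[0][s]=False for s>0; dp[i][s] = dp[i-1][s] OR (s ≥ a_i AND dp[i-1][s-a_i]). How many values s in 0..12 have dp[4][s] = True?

9

i\s   0   1   2   3   4   5   6   7   8   9  10  11  12
  0   T   F   F   F   F   F   F   F   F   F   F   F   F
  1   T   F   F   F   F   F   F   F   F   T   F   F   F
  2   T   F   F   F   F   F   T   F   F   T   F   F   F
  3   T   F   T   F   F   F   T   F   T   T   F   T   F
  4   T   F   T   F   T   F   T   F   T   T   T   T   T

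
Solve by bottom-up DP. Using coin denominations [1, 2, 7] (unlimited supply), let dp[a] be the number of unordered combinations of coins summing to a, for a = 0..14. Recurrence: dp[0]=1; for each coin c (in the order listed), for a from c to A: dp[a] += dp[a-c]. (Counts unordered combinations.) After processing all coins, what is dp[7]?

5

after  coin     0     1     2     3     4     5     6     7     8     9    10    11    12    13    14
          1     1     1     1     1     1     1     1     1     1     1     1     1     1     1     1
          2     1     1     2     2     3     3     4     4     5     5     6     6     7     7     8
          7     1     1     2     2     3     3     4     5     6     7     8     9    10    11    13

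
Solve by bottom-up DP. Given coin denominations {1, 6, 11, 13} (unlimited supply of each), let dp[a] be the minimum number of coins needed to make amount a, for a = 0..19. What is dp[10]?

5

 a  0  1  2  3  4  5  6  7  8  9 10 11 12 13 14 15 16 17 18 19
dp  0  1  2  3  4  5  1  2  3  4  5  1  2  1  2  3  4  2  3  2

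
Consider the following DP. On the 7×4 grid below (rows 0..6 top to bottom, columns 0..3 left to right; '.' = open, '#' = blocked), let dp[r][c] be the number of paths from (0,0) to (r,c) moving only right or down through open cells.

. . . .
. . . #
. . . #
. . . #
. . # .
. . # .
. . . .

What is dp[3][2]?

10

r\c   0   1   2   3
  0   1   1   1   1
  1   1   2   3   0
  2   1   3   6   0
  3   1   4  10   0
  4   1   5   0   0
  5   1   6   0   0
  6   1   7   7   7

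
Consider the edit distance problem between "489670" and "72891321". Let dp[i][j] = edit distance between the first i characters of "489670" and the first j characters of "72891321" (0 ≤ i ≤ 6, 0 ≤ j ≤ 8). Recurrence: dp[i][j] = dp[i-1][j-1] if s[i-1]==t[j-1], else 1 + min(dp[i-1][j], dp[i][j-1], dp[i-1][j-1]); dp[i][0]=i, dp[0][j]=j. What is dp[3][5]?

   ''  7  2  8  9  1  3  2  1
''  0  1  2  3  4  5  6  7  8
 4  1  1  2  3  4  5  6  7  8
 8  2  2  2  2  3  4  5  6  7
 9  3  3  3  3  2  3  4  5  6
 6  4  4  4  4  3  3  4  5  6
 7  5  4  5  5  4  4  4  5  6
 0  6  5  5  6  5  5  5  5  6

3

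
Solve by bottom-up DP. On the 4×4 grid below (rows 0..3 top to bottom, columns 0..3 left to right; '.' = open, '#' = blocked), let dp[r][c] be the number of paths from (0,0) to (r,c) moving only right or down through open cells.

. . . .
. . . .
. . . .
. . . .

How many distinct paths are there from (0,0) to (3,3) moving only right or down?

r\c   0   1   2   3
  0   1   1   1   1
  1   1   2   3   4
  2   1   3   6  10
  3   1   4  10  20

20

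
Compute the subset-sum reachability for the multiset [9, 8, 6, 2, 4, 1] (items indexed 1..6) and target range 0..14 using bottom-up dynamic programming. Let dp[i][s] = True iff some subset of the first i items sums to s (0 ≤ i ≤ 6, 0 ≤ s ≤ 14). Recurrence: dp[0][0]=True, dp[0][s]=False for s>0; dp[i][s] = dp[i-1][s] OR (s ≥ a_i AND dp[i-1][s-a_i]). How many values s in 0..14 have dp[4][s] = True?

i\s   0   1   2   3   4   5   6   7   8   9  10  11  12  13  14
  0   T   F   F   F   F   F   F   F   F   F   F   F   F   F   F
  1   T   F   F   F   F   F   F   F   F   T   F   F   F   F   F
  2   T   F   F   F   F   F   F   F   T   T   F   F   F   F   F
  3   T   F   F   F   F   F   T   F   T   T   F   F   F   F   T
  4   T   F   T   F   F   F   T   F   T   T   T   T   F   F   T
  5   T   F   T   F   T   F   T   F   T   T   T   T   T   T   T
  6   T   T   T   T   T   T   T   T   T   T   T   T   T   T   T

8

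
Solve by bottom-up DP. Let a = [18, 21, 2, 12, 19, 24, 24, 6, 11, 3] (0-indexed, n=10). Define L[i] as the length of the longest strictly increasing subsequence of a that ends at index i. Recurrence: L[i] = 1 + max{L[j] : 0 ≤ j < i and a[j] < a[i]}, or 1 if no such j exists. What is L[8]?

3

   i    0    1    2    3    4    5    6    7    8    9
a[i]   18   21    2   12   19   24   24    6   11    3
L[i]    1    2    1    2    3    4    4    2    3    2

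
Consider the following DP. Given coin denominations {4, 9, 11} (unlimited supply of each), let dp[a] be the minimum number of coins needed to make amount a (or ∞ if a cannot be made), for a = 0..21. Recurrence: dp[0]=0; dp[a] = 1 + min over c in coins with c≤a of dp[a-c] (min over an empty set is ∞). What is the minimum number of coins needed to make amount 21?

 a  0  1  2  3  4  5  6  7  8  9 10 11 12 13 14 15 16 17 18 19 20 21
dp  0  -  -  -  1  -  -  -  2  1  -  1  3  2  -  2  4  3  2  3  2  4
(- denotes ∞ / unreachable)

4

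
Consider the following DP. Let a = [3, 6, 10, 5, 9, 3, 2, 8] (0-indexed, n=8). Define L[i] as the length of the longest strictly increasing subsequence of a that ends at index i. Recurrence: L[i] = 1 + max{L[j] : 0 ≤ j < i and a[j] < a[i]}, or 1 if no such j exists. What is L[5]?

1

   i    0    1    2    3    4    5    6    7
a[i]    3    6   10    5    9    3    2    8
L[i]    1    2    3    2    3    1    1    3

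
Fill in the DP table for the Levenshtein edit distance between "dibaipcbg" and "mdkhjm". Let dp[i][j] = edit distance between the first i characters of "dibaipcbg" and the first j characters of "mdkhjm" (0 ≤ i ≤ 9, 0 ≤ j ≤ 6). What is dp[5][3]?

5

   ''  m  d  k  h  j  m
''  0  1  2  3  4  5  6
 d  1  1  1  2  3  4  5
 i  2  2  2  2  3  4  5
 b  3  3  3  3  3  4  5
 a  4  4  4  4  4  4  5
 i  5  5  5  5  5  5  5
 p  6  6  6  6  6  6  6
 c  7  7  7  7  7  7  7
 b  8  8  8  8  8  8  8
 g  9  9  9  9  9  9  9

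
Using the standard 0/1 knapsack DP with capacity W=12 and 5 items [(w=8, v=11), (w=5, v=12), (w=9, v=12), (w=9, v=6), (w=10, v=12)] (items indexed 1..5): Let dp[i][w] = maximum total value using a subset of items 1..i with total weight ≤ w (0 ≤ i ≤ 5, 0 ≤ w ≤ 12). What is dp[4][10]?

12

i\w   0   1   2   3   4   5   6   7   8   9  10  11  12
  0   0   0   0   0   0   0   0   0   0   0   0   0   0
  1   0   0   0   0   0   0   0   0  11  11  11  11  11
  2   0   0   0   0   0  12  12  12  12  12  12  12  12
  3   0   0   0   0   0  12  12  12  12  12  12  12  12
  4   0   0   0   0   0  12  12  12  12  12  12  12  12
  5   0   0   0   0   0  12  12  12  12  12  12  12  12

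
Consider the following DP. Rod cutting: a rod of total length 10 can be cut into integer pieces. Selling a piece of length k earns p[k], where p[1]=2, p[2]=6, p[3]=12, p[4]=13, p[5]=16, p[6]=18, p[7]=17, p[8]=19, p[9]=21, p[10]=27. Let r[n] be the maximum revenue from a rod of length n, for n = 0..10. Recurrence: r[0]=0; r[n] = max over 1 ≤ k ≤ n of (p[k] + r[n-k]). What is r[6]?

24

   n    0    1    2    3    4    5    6    7    8    9   10
r[n]    0    2    6   12   14   18   24   26   30   36   38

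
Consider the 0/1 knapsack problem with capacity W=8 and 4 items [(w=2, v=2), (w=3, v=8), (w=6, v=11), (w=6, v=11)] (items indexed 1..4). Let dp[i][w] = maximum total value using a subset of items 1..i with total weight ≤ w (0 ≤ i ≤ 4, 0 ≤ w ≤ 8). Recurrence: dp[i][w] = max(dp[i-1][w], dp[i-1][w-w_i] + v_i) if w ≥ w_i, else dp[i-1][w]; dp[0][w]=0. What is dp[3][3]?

i\w   0   1   2   3   4   5   6   7   8
  0   0   0   0   0   0   0   0   0   0
  1   0   0   2   2   2   2   2   2   2
  2   0   0   2   8   8  10  10  10  10
  3   0   0   2   8   8  10  11  11  13
  4   0   0   2   8   8  10  11  11  13

8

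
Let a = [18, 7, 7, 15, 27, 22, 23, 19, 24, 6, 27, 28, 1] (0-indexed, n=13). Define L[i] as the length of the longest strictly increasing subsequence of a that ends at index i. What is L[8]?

   i    0    1    2    3    4    5    6    7    8    9   10   11   12
a[i]   18    7    7   15   27   22   23   19   24    6   27   28    1
L[i]    1    1    1    2    3    3    4    3    5    1    6    7    1

5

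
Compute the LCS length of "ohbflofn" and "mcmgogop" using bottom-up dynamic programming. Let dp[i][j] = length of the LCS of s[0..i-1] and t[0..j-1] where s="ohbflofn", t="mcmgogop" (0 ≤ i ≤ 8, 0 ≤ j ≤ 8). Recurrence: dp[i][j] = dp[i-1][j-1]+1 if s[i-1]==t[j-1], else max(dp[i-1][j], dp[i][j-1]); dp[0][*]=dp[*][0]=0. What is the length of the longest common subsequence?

2

   ''  m  c  m  g  o  g  o  p
''  0  0  0  0  0  0  0  0  0
 o  0  0  0  0  0  1  1  1  1
 h  0  0  0  0  0  1  1  1  1
 b  0  0  0  0  0  1  1  1  1
 f  0  0  0  0  0  1  1  1  1
 l  0  0  0  0  0  1  1  1  1
 o  0  0  0  0  0  1  1  2  2
 f  0  0  0  0  0  1  1  2  2
 n  0  0  0  0  0  1  1  2  2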